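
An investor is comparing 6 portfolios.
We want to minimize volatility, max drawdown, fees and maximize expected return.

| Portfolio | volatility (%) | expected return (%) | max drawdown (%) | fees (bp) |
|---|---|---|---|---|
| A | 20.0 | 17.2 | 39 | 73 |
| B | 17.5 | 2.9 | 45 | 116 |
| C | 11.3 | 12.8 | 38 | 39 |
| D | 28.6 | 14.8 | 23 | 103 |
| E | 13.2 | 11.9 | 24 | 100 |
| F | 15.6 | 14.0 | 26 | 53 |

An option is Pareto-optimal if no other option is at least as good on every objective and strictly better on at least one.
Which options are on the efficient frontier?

A, C, D, E, F

A: not dominated (best expected return).
B: dominated by C (volatility 11.3≤17.5, expected return 12.8≥2.9, max drawdown 38≤45, fees 39≤116).
C: not dominated (best volatility).
D: not dominated (best max drawdown).
E: not dominated.
F: not dominated.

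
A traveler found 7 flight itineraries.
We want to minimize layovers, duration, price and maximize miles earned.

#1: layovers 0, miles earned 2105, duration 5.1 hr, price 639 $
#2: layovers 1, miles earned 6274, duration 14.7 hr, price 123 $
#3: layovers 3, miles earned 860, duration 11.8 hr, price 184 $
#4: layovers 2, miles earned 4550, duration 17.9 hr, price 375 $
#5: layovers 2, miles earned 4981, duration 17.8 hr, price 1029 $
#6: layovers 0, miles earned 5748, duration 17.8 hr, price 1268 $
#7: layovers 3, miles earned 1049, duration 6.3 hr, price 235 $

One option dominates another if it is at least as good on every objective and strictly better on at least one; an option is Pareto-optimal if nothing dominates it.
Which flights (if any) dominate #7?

none

#1: worse on price (639 vs 235).
#2: worse on duration (14.7 vs 6.3).
#3: worse on miles earned (860 vs 1049).
#4: worse on duration (17.9 vs 6.3).
#5: worse on duration (17.8 vs 6.3).
#6: worse on duration (17.8 vs 6.3).
No option dominates #7.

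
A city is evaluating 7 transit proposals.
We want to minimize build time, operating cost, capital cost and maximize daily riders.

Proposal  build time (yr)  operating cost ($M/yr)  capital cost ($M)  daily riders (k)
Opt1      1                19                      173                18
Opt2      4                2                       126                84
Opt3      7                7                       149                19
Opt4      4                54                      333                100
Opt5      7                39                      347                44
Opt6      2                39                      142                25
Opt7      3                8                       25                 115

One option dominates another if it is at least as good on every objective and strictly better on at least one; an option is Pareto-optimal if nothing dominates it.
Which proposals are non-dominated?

Opt1: not dominated (best build time).
Opt2: not dominated (best operating cost).
Opt3: dominated by Opt2 (build time 4≤7, operating cost 2≤7, capital cost 126≤149, daily riders 84≥19).
Opt4: dominated by Opt7 (build time 3≤4, operating cost 8≤54, capital cost 25≤333, daily riders 115≥100).
Opt5: dominated by Opt2 (build time 4≤7, operating cost 2≤39, capital cost 126≤347, daily riders 84≥44).
Opt6: not dominated.
Opt7: not dominated (best capital cost).

Opt1, Opt2, Opt6, Opt7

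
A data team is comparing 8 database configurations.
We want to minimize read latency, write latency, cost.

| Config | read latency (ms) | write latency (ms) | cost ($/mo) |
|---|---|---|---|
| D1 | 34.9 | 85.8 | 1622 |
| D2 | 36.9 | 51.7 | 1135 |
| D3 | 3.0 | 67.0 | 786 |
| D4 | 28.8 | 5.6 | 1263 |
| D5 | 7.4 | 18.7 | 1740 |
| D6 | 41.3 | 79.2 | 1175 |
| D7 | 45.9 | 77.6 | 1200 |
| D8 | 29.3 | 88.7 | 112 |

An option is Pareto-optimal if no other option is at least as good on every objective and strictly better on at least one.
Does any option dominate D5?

No

D1: worse on read latency (34.9 vs 7.4).
D2: worse on read latency (36.9 vs 7.4).
D3: worse on write latency (67.0 vs 18.7).
D4: worse on read latency (28.8 vs 7.4).
D6: worse on read latency (41.3 vs 7.4).
D7: worse on read latency (45.9 vs 7.4).
D8: worse on read latency (29.3 vs 7.4).
No option is at least as good as D5 on every objective and strictly better on one.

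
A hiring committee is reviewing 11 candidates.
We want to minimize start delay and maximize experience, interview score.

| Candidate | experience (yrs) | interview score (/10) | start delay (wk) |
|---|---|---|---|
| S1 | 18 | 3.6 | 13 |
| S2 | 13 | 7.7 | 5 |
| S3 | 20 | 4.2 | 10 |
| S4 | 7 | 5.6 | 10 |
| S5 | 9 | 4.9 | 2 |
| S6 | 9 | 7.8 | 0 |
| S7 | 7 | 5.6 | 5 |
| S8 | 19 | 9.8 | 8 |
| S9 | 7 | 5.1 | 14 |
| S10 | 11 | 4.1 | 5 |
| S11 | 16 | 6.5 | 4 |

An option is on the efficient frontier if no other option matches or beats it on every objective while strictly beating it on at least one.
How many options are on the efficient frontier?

5

S1: dominated by S3 (experience 20≥18, interview score 4.2≥3.6, start delay 10≤13).
S2: not dominated.
S3: not dominated (best experience).
S4: dominated by S2 (experience 13≥7, interview score 7.7≥5.6, start delay 5≤10).
S5: dominated by S6 (experience 9≥9, interview score 7.8≥4.9, start delay 0≤2).
S6: not dominated (best start delay).
S7: dominated by S2 (experience 13≥7, interview score 7.7≥5.6, start delay 5≤5).
S8: not dominated (best interview score).
S9: dominated by S2 (experience 13≥7, interview score 7.7≥5.1, start delay 5≤14).
S10: dominated by S2 (experience 13≥11, interview score 7.7≥4.1, start delay 5≤5).
S11: not dominated.
Pareto-optimal: S2, S3, S6, S8, S11 → 5.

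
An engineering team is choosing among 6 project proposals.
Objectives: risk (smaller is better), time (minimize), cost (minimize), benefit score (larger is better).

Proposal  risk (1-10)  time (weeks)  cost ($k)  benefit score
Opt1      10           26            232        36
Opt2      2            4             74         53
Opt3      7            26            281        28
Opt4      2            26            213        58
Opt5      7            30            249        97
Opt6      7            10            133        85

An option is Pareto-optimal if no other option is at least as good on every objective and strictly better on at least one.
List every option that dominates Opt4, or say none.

Opt1: worse on risk (10 vs 2).
Opt2: worse on benefit score (53 vs 58).
Opt3: worse on risk (7 vs 2).
Opt5: worse on risk (7 vs 2).
Opt6: worse on risk (7 vs 2).
No option dominates Opt4.

none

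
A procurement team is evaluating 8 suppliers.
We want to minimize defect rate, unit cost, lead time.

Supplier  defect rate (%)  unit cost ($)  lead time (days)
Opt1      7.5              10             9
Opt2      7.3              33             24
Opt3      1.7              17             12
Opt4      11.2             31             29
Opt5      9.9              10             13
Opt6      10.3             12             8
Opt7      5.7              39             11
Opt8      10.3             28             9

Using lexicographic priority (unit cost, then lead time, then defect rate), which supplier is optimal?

First minimize unit cost: best is 10, kept {Opt1, Opt5}.
Then minimize lead time: best is 9, kept {Opt1}.

Opt1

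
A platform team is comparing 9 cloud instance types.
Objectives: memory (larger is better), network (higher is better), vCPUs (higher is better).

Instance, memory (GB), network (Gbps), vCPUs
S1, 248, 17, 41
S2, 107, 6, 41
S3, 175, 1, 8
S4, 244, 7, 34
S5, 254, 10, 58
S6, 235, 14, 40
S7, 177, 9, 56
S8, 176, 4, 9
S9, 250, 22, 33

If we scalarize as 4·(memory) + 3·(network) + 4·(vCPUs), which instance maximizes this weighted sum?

S5

S1: 4·248 + 3·17 + 4·41 = 1207
S2: 4·107 + 3·6 + 4·41 = 610
S3: 4·175 + 3·1 + 4·8 = 735
S4: 4·244 + 3·7 + 4·34 = 1133
S5: 4·254 + 3·10 + 4·58 = 1278
S6: 4·235 + 3·14 + 4·40 = 1142
S7: 4·177 + 3·9 + 4·56 = 959
S8: 4·176 + 3·4 + 4·9 = 752
S9: 4·250 + 3·22 + 4·33 = 1198
Highest: S5 at 1278.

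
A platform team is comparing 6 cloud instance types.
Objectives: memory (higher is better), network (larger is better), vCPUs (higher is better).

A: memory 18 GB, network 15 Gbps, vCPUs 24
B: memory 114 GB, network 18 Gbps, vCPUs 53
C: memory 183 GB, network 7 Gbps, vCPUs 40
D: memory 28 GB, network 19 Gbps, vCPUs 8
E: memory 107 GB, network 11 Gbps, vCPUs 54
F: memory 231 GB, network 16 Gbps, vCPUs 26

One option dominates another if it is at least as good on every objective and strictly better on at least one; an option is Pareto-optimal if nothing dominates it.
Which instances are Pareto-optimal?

B, C, D, E, F

A: dominated by B (memory 114≥18, network 18≥15, vCPUs 53≥24).
B: not dominated.
C: not dominated.
D: not dominated (best network).
E: not dominated (best vCPUs).
F: not dominated (best memory).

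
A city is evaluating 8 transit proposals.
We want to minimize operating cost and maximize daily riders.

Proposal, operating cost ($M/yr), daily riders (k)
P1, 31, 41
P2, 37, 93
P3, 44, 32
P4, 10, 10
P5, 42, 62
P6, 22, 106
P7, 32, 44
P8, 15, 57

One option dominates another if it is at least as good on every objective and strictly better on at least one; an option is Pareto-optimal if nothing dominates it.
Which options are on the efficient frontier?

P4, P6, P8

P1: dominated by P6 (operating cost 22≤31, daily riders 106≥41).
P2: dominated by P6 (operating cost 22≤37, daily riders 106≥93).
P3: dominated by P1 (operating cost 31≤44, daily riders 41≥32).
P4: not dominated (best operating cost).
P5: dominated by P2 (operating cost 37≤42, daily riders 93≥62).
P6: not dominated (best daily riders).
P7: dominated by P6 (operating cost 22≤32, daily riders 106≥44).
P8: not dominated.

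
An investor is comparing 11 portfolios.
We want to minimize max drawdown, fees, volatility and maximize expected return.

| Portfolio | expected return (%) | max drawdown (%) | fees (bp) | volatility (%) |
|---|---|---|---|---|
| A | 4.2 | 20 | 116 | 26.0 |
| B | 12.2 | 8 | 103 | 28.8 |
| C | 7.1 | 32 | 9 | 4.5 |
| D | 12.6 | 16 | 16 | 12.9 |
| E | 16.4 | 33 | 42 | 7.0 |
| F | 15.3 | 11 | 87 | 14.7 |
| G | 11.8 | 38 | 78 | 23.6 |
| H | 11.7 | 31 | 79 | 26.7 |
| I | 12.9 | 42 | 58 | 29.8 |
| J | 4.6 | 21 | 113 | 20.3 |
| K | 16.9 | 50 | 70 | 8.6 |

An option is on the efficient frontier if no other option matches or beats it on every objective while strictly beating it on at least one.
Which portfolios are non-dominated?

B, C, D, E, F, K

A: dominated by D (expected return 12.6≥4.2, max drawdown 16≤20, fees 16≤116, volatility 12.9≤26.0).
B: not dominated (best max drawdown).
C: not dominated (best fees).
D: not dominated.
E: not dominated.
F: not dominated.
G: dominated by D (expected return 12.6≥11.8, max drawdown 16≤38, fees 16≤78, volatility 12.9≤23.6).
H: dominated by D (expected return 12.6≥11.7, max drawdown 16≤31, fees 16≤79, volatility 12.9≤26.7).
I: dominated by E (expected return 16.4≥12.9, max drawdown 33≤42, fees 42≤58, volatility 7.0≤29.8).
J: dominated by D (expected return 12.6≥4.6, max drawdown 16≤21, fees 16≤113, volatility 12.9≤20.3).
K: not dominated (best expected return).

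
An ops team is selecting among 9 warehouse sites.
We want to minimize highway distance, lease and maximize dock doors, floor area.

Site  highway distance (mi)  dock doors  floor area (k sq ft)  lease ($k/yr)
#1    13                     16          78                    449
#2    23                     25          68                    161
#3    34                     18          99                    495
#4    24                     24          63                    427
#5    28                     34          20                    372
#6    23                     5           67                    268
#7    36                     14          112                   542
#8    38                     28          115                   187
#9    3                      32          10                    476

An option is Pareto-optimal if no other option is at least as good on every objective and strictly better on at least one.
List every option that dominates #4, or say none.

#2: highway distance 23≤24, dock doors 25≥24, floor area 68≥63, lease 161≤427 — dominates #4.
Others (#1, #3, #5, #6, #7, #8, #9) are each worse than #4 on at least one objective.

#2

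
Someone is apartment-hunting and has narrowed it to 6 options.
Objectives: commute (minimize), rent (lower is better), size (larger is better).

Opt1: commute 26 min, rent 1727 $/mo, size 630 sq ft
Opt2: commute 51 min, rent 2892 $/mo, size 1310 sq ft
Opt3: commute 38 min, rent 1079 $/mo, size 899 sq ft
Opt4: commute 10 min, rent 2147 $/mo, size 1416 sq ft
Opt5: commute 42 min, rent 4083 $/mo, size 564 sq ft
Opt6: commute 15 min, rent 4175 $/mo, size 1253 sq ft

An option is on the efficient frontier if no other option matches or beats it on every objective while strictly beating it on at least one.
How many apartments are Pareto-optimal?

3

Opt1: not dominated.
Opt2: dominated by Opt4 (commute 10≤51, rent 2147≤2892, size 1416≥1310).
Opt3: not dominated (best rent).
Opt4: not dominated (best commute).
Opt5: dominated by Opt1 (commute 26≤42, rent 1727≤4083, size 630≥564).
Opt6: dominated by Opt4 (commute 10≤15, rent 2147≤4175, size 1416≥1253).
Pareto-optimal: Opt1, Opt3, Opt4 → 3.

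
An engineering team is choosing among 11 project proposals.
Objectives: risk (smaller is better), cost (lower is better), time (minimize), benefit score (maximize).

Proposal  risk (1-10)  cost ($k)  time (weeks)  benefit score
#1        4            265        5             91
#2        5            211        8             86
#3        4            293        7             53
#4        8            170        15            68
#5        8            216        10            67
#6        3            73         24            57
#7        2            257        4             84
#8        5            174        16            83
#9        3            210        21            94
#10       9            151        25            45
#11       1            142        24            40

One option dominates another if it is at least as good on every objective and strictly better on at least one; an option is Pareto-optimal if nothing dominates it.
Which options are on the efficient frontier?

#1: not dominated.
#2: not dominated.
#3: dominated by #1 (risk 4≤4, cost 265≤293, time 5≤7, benefit score 91≥53).
#4: not dominated.
#5: dominated by #2 (risk 5≤8, cost 211≤216, time 8≤10, benefit score 86≥67).
#6: not dominated (best cost).
#7: not dominated (best time).
#8: not dominated.
#9: not dominated (best benefit score).
#10: dominated by #6 (risk 3≤9, cost 73≤151, time 24≤25, benefit score 57≥45).
#11: not dominated (best risk).

#1, #2, #4, #6, #7, #8, #9, #11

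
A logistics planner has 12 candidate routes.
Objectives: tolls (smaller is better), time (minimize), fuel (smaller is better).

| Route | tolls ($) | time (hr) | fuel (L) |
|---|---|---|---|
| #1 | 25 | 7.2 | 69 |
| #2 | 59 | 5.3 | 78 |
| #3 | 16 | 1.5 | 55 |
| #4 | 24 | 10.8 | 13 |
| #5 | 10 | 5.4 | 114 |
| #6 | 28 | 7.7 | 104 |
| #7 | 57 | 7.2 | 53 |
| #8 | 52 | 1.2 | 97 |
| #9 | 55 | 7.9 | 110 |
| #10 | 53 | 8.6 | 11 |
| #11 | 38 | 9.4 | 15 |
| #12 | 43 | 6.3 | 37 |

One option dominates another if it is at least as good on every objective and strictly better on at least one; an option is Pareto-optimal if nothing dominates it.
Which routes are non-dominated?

#3, #4, #5, #8, #10, #11, #12

#1: dominated by #3 (tolls 16≤25, time 1.5≤7.2, fuel 55≤69).
#2: dominated by #3 (tolls 16≤59, time 1.5≤5.3, fuel 55≤78).
#3: not dominated.
#4: not dominated.
#5: not dominated (best tolls).
#6: dominated by #1 (tolls 25≤28, time 7.2≤7.7, fuel 69≤104).
#7: dominated by #12 (tolls 43≤57, time 6.3≤7.2, fuel 37≤53).
#8: not dominated (best time).
#9: dominated by #1 (tolls 25≤55, time 7.2≤7.9, fuel 69≤110).
#10: not dominated (best fuel).
#11: not dominated.
#12: not dominated.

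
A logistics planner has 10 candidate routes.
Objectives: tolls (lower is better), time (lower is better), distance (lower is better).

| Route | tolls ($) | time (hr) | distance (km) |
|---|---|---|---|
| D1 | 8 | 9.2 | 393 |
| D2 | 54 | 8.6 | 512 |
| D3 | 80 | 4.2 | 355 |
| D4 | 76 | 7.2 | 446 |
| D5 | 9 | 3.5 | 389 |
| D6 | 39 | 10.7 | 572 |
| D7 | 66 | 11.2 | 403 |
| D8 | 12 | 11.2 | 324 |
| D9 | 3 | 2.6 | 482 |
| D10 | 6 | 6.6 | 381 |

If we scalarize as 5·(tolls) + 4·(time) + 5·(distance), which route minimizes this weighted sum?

D1: 5·8 + 4·9.2 + 5·393 = 2041.8
D2: 5·54 + 4·8.6 + 5·512 = 2864.4
D3: 5·80 + 4·4.2 + 5·355 = 2191.8
D4: 5·76 + 4·7.2 + 5·446 = 2638.8
D5: 5·9 + 4·3.5 + 5·389 = 2004.0
D6: 5·39 + 4·10.7 + 5·572 = 3097.8
D7: 5·66 + 4·11.2 + 5·403 = 2389.8
D8: 5·12 + 4·11.2 + 5·324 = 1724.8
D9: 5·3 + 4·2.6 + 5·482 = 2435.4
D10: 5·6 + 4·6.6 + 5·381 = 1961.4
Lowest: D8 at 1724.8.

D8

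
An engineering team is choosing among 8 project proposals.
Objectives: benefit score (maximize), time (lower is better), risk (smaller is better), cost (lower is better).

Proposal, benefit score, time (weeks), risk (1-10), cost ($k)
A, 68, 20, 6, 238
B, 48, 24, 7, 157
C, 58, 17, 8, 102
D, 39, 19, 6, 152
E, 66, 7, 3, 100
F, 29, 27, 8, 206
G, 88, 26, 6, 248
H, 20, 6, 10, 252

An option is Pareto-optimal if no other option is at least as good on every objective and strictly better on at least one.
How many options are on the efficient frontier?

4

A: not dominated.
B: dominated by E (benefit score 66≥48, time 7≤24, risk 3≤7, cost 100≤157).
C: dominated by E (benefit score 66≥58, time 7≤17, risk 3≤8, cost 100≤102).
D: dominated by E (benefit score 66≥39, time 7≤19, risk 3≤6, cost 100≤152).
E: not dominated (best risk).
F: dominated by B (benefit score 48≥29, time 24≤27, risk 7≤8, cost 157≤206).
G: not dominated (best benefit score).
H: not dominated (best time).
Pareto-optimal: A, E, G, H → 4.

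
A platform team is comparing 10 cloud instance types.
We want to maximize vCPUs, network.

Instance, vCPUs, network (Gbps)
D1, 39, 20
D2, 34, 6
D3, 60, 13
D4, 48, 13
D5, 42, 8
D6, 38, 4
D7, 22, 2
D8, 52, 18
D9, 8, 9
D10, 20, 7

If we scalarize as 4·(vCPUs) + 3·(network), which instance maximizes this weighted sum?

D3

D1: 4·39 + 3·20 = 216
D2: 4·34 + 3·6 = 154
D3: 4·60 + 3·13 = 279
D4: 4·48 + 3·13 = 231
D5: 4·42 + 3·8 = 192
D6: 4·38 + 3·4 = 164
D7: 4·22 + 3·2 = 94
D8: 4·52 + 3·18 = 262
D9: 4·8 + 3·9 = 59
D10: 4·20 + 3·7 = 101
Highest: D3 at 279.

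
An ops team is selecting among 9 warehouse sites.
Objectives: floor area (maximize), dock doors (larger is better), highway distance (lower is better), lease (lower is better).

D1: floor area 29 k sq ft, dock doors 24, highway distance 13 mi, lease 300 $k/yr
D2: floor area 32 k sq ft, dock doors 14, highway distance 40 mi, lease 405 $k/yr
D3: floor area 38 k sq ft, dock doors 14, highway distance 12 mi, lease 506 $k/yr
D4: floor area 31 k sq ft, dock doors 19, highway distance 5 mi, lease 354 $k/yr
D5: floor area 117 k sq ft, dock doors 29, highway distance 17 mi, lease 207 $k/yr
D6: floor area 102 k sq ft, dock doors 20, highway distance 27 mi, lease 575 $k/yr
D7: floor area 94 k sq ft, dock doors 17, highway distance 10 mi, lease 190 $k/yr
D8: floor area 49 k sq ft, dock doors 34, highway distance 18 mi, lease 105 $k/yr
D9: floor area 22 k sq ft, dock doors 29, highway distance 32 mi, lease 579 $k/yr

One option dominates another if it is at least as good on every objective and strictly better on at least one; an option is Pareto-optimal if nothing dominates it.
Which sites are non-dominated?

D1, D4, D5, D7, D8

D1: not dominated.
D2: dominated by D5 (floor area 117≥32, dock doors 29≥14, highway distance 17≤40, lease 207≤405).
D3: dominated by D7 (floor area 94≥38, dock doors 17≥14, highway distance 10≤12, lease 190≤506).
D4: not dominated (best highway distance).
D5: not dominated (best floor area).
D6: dominated by D5 (floor area 117≥102, dock doors 29≥20, highway distance 17≤27, lease 207≤575).
D7: not dominated.
D8: not dominated (best dock doors).
D9: dominated by D5 (floor area 117≥22, dock doors 29≥29, highway distance 17≤32, lease 207≤579).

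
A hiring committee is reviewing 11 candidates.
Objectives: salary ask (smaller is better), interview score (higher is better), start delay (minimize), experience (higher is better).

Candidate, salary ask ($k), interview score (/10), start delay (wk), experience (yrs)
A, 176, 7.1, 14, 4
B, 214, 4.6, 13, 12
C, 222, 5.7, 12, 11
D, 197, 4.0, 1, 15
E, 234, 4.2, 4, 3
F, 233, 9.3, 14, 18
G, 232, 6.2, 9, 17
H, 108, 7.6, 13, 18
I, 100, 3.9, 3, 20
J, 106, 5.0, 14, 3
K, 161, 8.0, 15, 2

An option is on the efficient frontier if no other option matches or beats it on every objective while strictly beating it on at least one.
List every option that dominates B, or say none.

H: salary ask 108≤214, interview score 7.6≥4.6, start delay 13≤13, experience 18≥12 — dominates B.
Others (A, C, D, E, F, G, I, J, K) are each worse than B on at least one objective.

H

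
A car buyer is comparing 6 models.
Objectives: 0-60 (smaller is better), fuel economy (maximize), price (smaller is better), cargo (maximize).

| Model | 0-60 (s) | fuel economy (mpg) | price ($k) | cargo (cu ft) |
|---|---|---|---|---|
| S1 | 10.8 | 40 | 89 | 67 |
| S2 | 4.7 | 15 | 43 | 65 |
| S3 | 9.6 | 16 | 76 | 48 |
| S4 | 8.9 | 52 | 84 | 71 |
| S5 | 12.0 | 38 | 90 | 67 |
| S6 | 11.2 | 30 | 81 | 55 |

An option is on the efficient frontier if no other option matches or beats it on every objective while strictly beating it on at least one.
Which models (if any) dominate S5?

S1: 0-60 10.8≤12.0, fuel economy 40≥38, price 89≤90, cargo 67≥67 — dominates S5.
S4: 0-60 8.9≤12.0, fuel economy 52≥38, price 84≤90, cargo 71≥67 — dominates S5.
Others (S2, S3, S6) are each worse than S5 on at least one objective.

S1, S4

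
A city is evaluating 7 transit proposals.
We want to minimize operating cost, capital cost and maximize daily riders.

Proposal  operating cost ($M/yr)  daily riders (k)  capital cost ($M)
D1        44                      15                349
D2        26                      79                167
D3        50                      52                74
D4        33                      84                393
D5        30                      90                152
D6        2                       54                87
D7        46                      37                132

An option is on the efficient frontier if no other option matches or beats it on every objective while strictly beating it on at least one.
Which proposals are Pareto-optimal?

D2, D3, D5, D6

D1: dominated by D2 (operating cost 26≤44, daily riders 79≥15, capital cost 167≤349).
D2: not dominated.
D3: not dominated (best capital cost).
D4: dominated by D5 (operating cost 30≤33, daily riders 90≥84, capital cost 152≤393).
D5: not dominated (best daily riders).
D6: not dominated (best operating cost).
D7: dominated by D6 (operating cost 2≤46, daily riders 54≥37, capital cost 87≤132).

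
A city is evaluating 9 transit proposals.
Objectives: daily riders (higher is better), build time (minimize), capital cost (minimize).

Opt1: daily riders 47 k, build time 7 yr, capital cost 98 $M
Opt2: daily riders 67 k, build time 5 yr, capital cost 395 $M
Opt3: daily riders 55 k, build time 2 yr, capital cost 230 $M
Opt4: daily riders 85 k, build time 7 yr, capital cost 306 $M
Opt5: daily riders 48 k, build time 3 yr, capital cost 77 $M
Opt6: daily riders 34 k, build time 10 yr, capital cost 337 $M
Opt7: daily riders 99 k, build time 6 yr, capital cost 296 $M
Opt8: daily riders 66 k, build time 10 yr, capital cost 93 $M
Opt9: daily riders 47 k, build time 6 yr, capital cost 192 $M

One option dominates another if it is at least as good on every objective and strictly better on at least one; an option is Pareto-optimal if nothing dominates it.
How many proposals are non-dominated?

5

Opt1: dominated by Opt5 (daily riders 48≥47, build time 3≤7, capital cost 77≤98).
Opt2: not dominated.
Opt3: not dominated (best build time).
Opt4: dominated by Opt7 (daily riders 99≥85, build time 6≤7, capital cost 296≤306).
Opt5: not dominated (best capital cost).
Opt6: dominated by Opt1 (daily riders 47≥34, build time 7≤10, capital cost 98≤337).
Opt7: not dominated (best daily riders).
Opt8: not dominated.
Opt9: dominated by Opt5 (daily riders 48≥47, build time 3≤6, capital cost 77≤192).
Pareto-optimal: Opt2, Opt3, Opt5, Opt7, Opt8 → 5.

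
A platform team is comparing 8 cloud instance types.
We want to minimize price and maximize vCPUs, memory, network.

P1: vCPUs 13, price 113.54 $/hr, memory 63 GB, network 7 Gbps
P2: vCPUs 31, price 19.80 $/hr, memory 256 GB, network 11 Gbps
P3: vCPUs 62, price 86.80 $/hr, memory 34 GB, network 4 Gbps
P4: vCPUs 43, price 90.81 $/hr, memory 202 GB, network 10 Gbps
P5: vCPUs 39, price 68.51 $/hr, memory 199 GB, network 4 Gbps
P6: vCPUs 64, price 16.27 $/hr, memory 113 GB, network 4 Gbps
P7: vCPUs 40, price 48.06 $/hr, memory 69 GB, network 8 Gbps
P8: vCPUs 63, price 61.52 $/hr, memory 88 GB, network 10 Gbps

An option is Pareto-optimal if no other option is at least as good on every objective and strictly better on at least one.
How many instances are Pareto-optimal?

P1: dominated by P2 (vCPUs 31≥13, price 19.80≤113.54, memory 256≥63, network 11≥7).
P2: not dominated (best memory).
P3: dominated by P6 (vCPUs 64≥62, price 16.27≤86.80, memory 113≥34, network 4≥4).
P4: not dominated.
P5: not dominated.
P6: not dominated (best vCPUs).
P7: not dominated.
P8: not dominated.
Pareto-optimal: P2, P4, P5, P6, P7, P8 → 6.

6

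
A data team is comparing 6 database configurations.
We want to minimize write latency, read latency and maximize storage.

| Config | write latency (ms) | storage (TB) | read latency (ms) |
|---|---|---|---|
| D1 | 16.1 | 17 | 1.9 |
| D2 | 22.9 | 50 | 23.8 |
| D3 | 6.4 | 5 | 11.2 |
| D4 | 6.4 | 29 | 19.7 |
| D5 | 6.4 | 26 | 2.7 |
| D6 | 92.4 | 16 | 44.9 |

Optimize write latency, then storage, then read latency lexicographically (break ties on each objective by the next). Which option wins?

D4

First minimize write latency: best is 6.4, kept {D3, D4, D5}.
Then maximize storage: best is 29, kept {D4}.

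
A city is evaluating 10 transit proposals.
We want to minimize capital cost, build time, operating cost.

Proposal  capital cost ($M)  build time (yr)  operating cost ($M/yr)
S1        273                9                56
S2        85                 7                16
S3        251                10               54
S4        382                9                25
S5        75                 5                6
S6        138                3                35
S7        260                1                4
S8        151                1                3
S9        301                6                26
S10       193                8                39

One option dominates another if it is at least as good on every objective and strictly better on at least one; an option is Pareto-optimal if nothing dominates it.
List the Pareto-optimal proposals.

S5, S6, S8

S1: dominated by S2 (capital cost 85≤273, build time 7≤9, operating cost 16≤56).
S2: dominated by S5 (capital cost 75≤85, build time 5≤7, operating cost 6≤16).
S3: dominated by S2 (capital cost 85≤251, build time 7≤10, operating cost 16≤54).
S4: dominated by S2 (capital cost 85≤382, build time 7≤9, operating cost 16≤25).
S5: not dominated (best capital cost).
S6: not dominated.
S7: dominated by S8 (capital cost 151≤260, build time 1≤1, operating cost 3≤4).
S8: not dominated (best operating cost).
S9: dominated by S5 (capital cost 75≤301, build time 5≤6, operating cost 6≤26).
S10: dominated by S2 (capital cost 85≤193, build time 7≤8, operating cost 16≤39).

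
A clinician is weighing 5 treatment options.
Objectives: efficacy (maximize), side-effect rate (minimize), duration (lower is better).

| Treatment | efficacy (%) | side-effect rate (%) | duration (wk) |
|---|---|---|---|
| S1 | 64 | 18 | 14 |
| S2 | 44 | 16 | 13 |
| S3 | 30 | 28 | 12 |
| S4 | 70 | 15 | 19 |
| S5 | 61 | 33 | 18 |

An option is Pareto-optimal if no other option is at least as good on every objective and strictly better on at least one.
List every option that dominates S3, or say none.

S1: worse on duration (14 vs 12).
S2: worse on duration (13 vs 12).
S4: worse on duration (19 vs 12).
S5: worse on side-effect rate (33 vs 28).
No option dominates S3.

none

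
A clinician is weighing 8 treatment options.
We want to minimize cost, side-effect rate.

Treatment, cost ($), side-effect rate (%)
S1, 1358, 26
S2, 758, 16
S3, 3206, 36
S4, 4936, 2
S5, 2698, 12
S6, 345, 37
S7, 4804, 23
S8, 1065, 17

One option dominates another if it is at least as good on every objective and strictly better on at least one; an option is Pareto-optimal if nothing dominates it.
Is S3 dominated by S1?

S1 vs S3: cost 1358≤3206, side-effect rate 26≤36 — S1 is at least as good on every objective with at least one strict improvement.

Yes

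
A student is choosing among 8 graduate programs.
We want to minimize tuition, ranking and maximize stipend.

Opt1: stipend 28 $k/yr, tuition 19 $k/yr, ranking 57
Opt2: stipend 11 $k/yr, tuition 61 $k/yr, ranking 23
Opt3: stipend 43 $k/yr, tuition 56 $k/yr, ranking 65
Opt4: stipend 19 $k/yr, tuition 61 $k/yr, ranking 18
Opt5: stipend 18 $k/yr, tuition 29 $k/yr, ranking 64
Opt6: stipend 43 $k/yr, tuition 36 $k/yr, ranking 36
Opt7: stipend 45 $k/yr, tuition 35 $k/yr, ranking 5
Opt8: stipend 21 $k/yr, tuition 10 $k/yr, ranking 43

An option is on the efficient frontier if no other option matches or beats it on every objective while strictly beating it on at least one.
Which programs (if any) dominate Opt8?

none

Opt1: worse on tuition (19 vs 10).
Opt2: worse on stipend (11 vs 21).
Opt3: worse on tuition (56 vs 10).
Opt4: worse on stipend (19 vs 21).
Opt5: worse on stipend (18 vs 21).
Opt6: worse on tuition (36 vs 10).
Opt7: worse on tuition (35 vs 10).
No option dominates Opt8.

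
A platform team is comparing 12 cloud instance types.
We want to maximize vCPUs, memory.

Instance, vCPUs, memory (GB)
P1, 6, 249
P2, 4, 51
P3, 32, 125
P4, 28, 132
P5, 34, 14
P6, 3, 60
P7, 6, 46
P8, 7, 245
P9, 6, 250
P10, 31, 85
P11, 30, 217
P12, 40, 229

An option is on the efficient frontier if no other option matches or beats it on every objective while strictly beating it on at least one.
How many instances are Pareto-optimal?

3

P1: dominated by P9 (vCPUs 6≥6, memory 250≥249).
P2: dominated by P1 (vCPUs 6≥4, memory 249≥51).
P3: dominated by P12 (vCPUs 40≥32, memory 229≥125).
P4: dominated by P11 (vCPUs 30≥28, memory 217≥132).
P5: dominated by P12 (vCPUs 40≥34, memory 229≥14).
P6: dominated by P1 (vCPUs 6≥3, memory 249≥60).
P7: dominated by P1 (vCPUs 6≥6, memory 249≥46).
P8: not dominated.
P9: not dominated (best memory).
P10: dominated by P3 (vCPUs 32≥31, memory 125≥85).
P11: dominated by P12 (vCPUs 40≥30, memory 229≥217).
P12: not dominated (best vCPUs).
Pareto-optimal: P8, P9, P12 → 3.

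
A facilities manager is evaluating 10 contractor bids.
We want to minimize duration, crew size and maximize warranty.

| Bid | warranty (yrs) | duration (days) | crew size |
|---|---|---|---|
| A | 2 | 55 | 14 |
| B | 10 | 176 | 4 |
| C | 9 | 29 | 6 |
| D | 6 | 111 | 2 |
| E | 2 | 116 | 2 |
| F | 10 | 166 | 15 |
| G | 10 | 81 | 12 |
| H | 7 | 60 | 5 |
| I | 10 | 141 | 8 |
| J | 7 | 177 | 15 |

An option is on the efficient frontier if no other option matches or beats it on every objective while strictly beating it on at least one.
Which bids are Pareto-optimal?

B, C, D, G, H, I

A: dominated by C (warranty 9≥2, duration 29≤55, crew size 6≤14).
B: not dominated.
C: not dominated (best duration).
D: not dominated.
E: dominated by D (warranty 6≥2, duration 111≤116, crew size 2≤2).
F: dominated by G (warranty 10≥10, duration 81≤166, crew size 12≤15).
G: not dominated.
H: not dominated.
I: not dominated.
J: dominated by B (warranty 10≥7, duration 176≤177, crew size 4≤15).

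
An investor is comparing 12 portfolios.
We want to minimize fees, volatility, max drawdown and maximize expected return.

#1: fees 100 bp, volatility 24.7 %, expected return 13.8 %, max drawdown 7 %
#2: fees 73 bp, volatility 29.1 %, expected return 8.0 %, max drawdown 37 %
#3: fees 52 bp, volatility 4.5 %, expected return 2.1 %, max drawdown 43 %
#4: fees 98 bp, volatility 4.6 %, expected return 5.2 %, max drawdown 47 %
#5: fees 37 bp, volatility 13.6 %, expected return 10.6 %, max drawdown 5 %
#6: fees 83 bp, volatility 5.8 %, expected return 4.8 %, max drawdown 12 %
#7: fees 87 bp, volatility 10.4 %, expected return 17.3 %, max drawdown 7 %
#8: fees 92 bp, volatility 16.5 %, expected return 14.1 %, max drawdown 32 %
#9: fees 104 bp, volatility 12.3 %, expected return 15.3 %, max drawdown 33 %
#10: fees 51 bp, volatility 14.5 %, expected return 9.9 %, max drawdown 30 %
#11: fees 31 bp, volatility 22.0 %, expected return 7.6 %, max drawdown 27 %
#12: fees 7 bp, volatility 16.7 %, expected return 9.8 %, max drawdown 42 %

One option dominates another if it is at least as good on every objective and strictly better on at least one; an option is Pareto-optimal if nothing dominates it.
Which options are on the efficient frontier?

#1: dominated by #7 (fees 87≤100, volatility 10.4≤24.7, expected return 17.3≥13.8, max drawdown 7≤7).
#2: dominated by #5 (fees 37≤73, volatility 13.6≤29.1, expected return 10.6≥8.0, max drawdown 5≤37).
#3: not dominated (best volatility).
#4: not dominated.
#5: not dominated (best max drawdown).
#6: not dominated.
#7: not dominated (best expected return).
#8: dominated by #7 (fees 87≤92, volatility 10.4≤16.5, expected return 17.3≥14.1, max drawdown 7≤32).
#9: dominated by #7 (fees 87≤104, volatility 10.4≤12.3, expected return 17.3≥15.3, max drawdown 7≤33).
#10: dominated by #5 (fees 37≤51, volatility 13.6≤14.5, expected return 10.6≥9.9, max drawdown 5≤30).
#11: not dominated.
#12: not dominated (best fees).

#3, #4, #5, #6, #7, #11, #12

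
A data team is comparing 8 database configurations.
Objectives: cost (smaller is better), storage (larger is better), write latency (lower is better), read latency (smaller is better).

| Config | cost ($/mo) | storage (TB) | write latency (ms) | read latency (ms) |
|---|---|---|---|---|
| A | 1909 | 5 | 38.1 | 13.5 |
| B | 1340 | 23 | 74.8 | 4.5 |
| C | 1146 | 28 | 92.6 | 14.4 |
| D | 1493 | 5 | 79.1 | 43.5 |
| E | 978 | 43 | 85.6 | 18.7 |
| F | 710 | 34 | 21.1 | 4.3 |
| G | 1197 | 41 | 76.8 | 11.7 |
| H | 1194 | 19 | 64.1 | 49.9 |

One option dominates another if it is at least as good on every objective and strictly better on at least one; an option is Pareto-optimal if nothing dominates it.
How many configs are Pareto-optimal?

A: dominated by F (cost 710≤1909, storage 34≥5, write latency 21.1≤38.1, read latency 4.3≤13.5).
B: dominated by F (cost 710≤1340, storage 34≥23, write latency 21.1≤74.8, read latency 4.3≤4.5).
C: dominated by F (cost 710≤1146, storage 34≥28, write latency 21.1≤92.6, read latency 4.3≤14.4).
D: dominated by B (cost 1340≤1493, storage 23≥5, write latency 74.8≤79.1, read latency 4.5≤43.5).
E: not dominated (best storage).
F: not dominated (best cost).
G: not dominated.
H: dominated by F (cost 710≤1194, storage 34≥19, write latency 21.1≤64.1, read latency 4.3≤49.9).
Pareto-optimal: E, F, G → 3.

3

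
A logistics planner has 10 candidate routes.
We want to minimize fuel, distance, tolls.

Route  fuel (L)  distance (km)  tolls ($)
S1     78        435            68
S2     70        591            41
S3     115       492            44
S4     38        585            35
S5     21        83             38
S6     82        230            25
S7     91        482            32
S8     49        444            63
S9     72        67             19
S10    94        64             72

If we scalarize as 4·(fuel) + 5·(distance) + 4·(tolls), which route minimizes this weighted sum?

S1: 4·78 + 5·435 + 4·68 = 2759
S2: 4·70 + 5·591 + 4·41 = 3399
S3: 4·115 + 5·492 + 4·44 = 3096
S4: 4·38 + 5·585 + 4·35 = 3217
S5: 4·21 + 5·83 + 4·38 = 651
S6: 4·82 + 5·230 + 4·25 = 1578
S7: 4·91 + 5·482 + 4·32 = 2902
S8: 4·49 + 5·444 + 4·63 = 2668
S9: 4·72 + 5·67 + 4·19 = 699
S10: 4·94 + 5·64 + 4·72 = 984
Lowest: S5 at 651.

S5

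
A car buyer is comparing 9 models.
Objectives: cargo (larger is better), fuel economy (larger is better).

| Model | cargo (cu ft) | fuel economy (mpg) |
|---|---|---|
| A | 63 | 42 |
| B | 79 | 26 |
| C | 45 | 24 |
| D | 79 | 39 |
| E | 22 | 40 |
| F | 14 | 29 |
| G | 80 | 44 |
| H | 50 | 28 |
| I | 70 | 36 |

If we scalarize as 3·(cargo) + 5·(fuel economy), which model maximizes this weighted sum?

G

A: 3·63 + 5·42 = 399
B: 3·79 + 5·26 = 367
C: 3·45 + 5·24 = 255
D: 3·79 + 5·39 = 432
E: 3·22 + 5·40 = 266
F: 3·14 + 5·29 = 187
G: 3·80 + 5·44 = 460
H: 3·50 + 5·28 = 290
I: 3·70 + 5·36 = 390
Highest: G at 460.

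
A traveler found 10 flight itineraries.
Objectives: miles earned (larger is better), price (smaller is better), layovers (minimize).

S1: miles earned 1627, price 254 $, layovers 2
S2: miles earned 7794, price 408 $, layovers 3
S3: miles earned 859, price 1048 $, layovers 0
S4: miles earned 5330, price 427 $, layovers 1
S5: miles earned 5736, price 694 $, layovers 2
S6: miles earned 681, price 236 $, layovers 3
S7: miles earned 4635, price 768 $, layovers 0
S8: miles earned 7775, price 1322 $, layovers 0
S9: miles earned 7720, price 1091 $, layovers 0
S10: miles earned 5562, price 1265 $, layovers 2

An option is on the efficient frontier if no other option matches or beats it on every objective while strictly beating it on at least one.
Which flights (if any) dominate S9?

S1: worse on miles earned (1627 vs 7720).
S2: worse on layovers (3 vs 0).
S3: worse on miles earned (859 vs 7720).
S4: worse on miles earned (5330 vs 7720).
S5: worse on miles earned (5736 vs 7720).
S6: worse on miles earned (681 vs 7720).
S7: worse on miles earned (4635 vs 7720).
S8: worse on price (1322 vs 1091).
S10: worse on miles earned (5562 vs 7720).
No option dominates S9.

none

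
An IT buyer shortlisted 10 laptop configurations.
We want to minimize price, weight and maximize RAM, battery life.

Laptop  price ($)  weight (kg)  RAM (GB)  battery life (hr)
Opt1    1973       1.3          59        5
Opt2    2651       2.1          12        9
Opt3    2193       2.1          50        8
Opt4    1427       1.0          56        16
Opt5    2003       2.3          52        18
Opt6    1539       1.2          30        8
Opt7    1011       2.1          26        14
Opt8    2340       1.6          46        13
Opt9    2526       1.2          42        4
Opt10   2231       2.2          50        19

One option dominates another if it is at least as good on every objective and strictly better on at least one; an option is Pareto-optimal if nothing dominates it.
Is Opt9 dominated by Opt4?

Yes

Opt4 vs Opt9: price 1427≤2526, weight 1.0≤1.2, RAM 56≥42, battery life 16≥4 — Opt4 is at least as good on every objective with at least one strict improvement.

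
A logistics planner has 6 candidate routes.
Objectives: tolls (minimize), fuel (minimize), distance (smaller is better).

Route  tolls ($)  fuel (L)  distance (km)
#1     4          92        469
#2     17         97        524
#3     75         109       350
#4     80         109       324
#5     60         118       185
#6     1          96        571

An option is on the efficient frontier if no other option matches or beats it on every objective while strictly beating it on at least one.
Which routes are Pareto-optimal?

#1: not dominated (best fuel).
#2: dominated by #1 (tolls 4≤17, fuel 92≤97, distance 469≤524).
#3: not dominated.
#4: not dominated.
#5: not dominated (best distance).
#6: not dominated (best tolls).

#1, #3, #4, #5, #6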